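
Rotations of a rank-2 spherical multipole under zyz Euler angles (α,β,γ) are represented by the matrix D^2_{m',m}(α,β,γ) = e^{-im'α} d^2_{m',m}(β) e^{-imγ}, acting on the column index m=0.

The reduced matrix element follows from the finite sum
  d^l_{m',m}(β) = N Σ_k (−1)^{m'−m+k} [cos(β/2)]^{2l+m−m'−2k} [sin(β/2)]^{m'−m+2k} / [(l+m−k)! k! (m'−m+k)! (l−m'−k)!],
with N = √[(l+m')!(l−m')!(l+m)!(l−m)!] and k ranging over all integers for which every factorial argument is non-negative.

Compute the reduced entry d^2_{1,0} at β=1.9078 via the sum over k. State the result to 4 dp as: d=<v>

d=0.3822

d^2_{1,0}(β=1.9078) via the finite sum:
c=cos(1.907800/2)=0.578506, s=sin(1.907800/2)=0.815678; N=√[6·1·2·2]=4.898979
Admissible k: 0..1 (factorial args all ≥0)
  k=0: (−1)^1·4.8990/(2)·0.5785^3·0.8157^1 = -0.386829
  k=1: (−1)^2·4.8990/(2)·0.5785^1·0.8157^3 = +0.769024
d^2_{1,0}(1.9078) = -0.386829 +0.769024 = +0.382195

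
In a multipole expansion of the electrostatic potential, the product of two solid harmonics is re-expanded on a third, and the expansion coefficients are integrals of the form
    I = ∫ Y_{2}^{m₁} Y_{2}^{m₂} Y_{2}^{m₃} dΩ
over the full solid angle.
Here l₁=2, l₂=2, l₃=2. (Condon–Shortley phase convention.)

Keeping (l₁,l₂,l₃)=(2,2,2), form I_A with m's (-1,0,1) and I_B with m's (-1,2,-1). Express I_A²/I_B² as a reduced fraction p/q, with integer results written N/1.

Same 2,2,2: normalisation and zero-m 3j drop out of the ratio.
A: Δ: 2! 2! 2! / 7! → 1/630; sum: t=1:−1/2 t=2:+1/4 = -1/4; 3j²(2 2 2; -1 0 1) = Δ·Π!·Σ² = 1/70  (sign +1)
B: Δ: 2! 2! 2! / 7! → 1/630; sum: t=2:+1/4 = 1/4; 3j²(2 2 2; -1 2 -1) = Δ·Π!·Σ² = 3/35  (sign -1)
I_A²/I_B² = (1/70)/(3/35) = 1/6

1/6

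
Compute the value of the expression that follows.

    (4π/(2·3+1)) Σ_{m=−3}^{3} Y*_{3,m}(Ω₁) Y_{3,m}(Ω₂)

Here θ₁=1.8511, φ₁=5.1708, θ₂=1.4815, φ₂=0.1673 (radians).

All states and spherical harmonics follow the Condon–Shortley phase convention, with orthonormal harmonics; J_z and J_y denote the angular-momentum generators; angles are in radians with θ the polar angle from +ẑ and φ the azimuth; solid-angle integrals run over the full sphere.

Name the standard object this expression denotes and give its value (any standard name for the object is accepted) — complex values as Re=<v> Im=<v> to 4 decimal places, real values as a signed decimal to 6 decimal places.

Legendre polynomial (addition theorem), -0.335984

This sum is the spherical-harmonic addition theorem: it equals the Legendre polynomial P_l(cos γ) of the angle γ between the two directions.
Addition theorem: P_3(cos γ) = (4π/7) Σ_m Y*_{lm}(Ω₁) Y_{lm}(Ω₂), m = −3…3:
  [-3]  conj(Y_{3,-3})(Ω₁) = -0.36320 + 0.07195j ; Y_{3,-3}(Ω₂) = 0.36141 - 0.19833j ; Δ = -0.11699 + 0.09804j
  [-2]  conj(Y_{3,-2})(Ω₁) = 0.15883 + 0.20722j ; Y_{3,-2}(Ω₂) = 0.08540 - 0.02969j ; Δ = 0.01972 + 0.01298j
  [-1]  conj(Y_{3,-1})(Ω₁) = -0.08484 + 0.17193j ; Y_{3,-1}(Ω₂) = -0.30478 + 0.05147j ; Δ = 0.01701 - 0.05677j
  [+0]  conj(Y_{3,0})(Ω₁) = 0.27021 + 0.00000j ; Y_{3,0}(Ω₂) = -0.09851 + 0.00000j ; Δ = -0.02662 + 0.00000j
  [+1]  conj(Y_{3,1})(Ω₁) = 0.08484 + 0.17193j ; Y_{3,1}(Ω₂) = 0.30478 + 0.05147j ; Δ = 0.01701 + 0.05677j
  [+2]  conj(Y_{3,2})(Ω₁) = 0.15883 - 0.20722j ; Y_{3,2}(Ω₂) = 0.08540 + 0.02969j ; Δ = 0.01972 - 0.01298j
  [+3]  conj(Y_{3,3})(Ω₁) = 0.36320 + 0.07195j ; Y_{3,3}(Ω₂) = -0.36141 - 0.19833j ; Δ = -0.11699 - 0.09804j
Σ over m = -0.18716 + 0.00000j; ×(4π/7) → -0.33598 + 0.00000j. Real part: -0.335984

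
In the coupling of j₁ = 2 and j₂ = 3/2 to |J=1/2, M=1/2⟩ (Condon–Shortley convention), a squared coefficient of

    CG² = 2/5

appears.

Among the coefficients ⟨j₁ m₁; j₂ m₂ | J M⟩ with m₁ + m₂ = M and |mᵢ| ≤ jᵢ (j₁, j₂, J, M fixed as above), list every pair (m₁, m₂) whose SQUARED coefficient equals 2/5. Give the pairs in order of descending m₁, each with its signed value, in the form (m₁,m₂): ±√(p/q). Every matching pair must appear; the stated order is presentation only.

(2,-3/2): +√(2/5)

Admissible pairs with m₁+m₂ = M = 1/2: (-1,3/2), (0,1/2), (1,-1/2), (2,-3/2)
  (m₁,m₂)=(2,-3/2): CG² = 2/5, CG = +√(2/5)   ← matches the target
  (m₁,m₂)=(1,-1/2): CG² = 3/10, CG = −√(3/10)
  (m₁,m₂)=(0,1/2): CG² = 1/5, CG = +√(1/5)
  (m₁,m₂)=(-1,3/2): CG² = 1/10, CG = −√(1/10)
Pairs with CG² = 2/5: (2,-3/2): +√(2/5)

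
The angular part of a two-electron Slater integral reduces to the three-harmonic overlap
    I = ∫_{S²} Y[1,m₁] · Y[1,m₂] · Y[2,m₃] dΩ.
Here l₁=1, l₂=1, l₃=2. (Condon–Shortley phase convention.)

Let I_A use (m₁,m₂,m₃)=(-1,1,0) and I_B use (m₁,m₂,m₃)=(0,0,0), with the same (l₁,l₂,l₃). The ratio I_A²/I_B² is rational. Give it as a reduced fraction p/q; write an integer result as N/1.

1/4

Same 1,1,2: normalisation and zero-m 3j drop out of the ratio.
A: Δ: 0! 2! 2! / 5! → 1/30; sum: t=0:+1/4 = 1/4; 3j²(1 1 2; -1 1 0) = Δ·Π!·Σ² = 1/30  (sign +1)
B: Δ: 0! 2! 2! / 5! → 1/30; sum: t=0:+1/1 = 1/1; 3j²(1 1 2; 0 0 0) = Δ·Π!·Σ² = 2/15  (sign +1)
I_A²/I_B² = (1/30)/(2/15) = 1/4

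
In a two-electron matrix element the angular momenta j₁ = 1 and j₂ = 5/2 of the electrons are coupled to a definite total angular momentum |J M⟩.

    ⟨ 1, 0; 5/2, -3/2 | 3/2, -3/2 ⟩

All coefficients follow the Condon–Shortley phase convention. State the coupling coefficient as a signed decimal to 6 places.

j₁+j₂−J=2  J+j₁−j₂=0  J−j₁+j₂=3  j₁+j₂+J+1=6
(j₁±m₁, j₂±m₂, J±M) = (1,1,1,4,0,3)
P² = 48/5
sum k=1..1:
  [1] −1/6 = -1/6
S = -1/6
C² = P²·S² = 4/15 ; C = -0.516398

-0.516398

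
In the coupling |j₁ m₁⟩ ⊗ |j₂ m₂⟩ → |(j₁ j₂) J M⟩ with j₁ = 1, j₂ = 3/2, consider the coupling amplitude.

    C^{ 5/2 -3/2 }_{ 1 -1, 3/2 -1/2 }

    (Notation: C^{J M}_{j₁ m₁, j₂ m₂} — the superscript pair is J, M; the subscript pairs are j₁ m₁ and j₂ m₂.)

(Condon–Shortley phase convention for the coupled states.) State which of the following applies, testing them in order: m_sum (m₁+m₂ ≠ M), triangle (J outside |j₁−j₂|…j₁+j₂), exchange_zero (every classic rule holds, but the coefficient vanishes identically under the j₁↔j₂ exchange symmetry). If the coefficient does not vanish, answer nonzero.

nonzero

m-sum: m₁+m₂ = -1+(-1/2) = -3/2, M = -3/2  ✓
triangle: |j₁−j₂| = 1/2 ≤ J = 5/2 ≤ j₁+j₂ = 5/2  ✓
exchange: j₁≠j₂ or m₁≠m₂ — the exchange symmetry imposes no constraint here
value check: CG = +√(3/5) = +0.774597 ≠ 0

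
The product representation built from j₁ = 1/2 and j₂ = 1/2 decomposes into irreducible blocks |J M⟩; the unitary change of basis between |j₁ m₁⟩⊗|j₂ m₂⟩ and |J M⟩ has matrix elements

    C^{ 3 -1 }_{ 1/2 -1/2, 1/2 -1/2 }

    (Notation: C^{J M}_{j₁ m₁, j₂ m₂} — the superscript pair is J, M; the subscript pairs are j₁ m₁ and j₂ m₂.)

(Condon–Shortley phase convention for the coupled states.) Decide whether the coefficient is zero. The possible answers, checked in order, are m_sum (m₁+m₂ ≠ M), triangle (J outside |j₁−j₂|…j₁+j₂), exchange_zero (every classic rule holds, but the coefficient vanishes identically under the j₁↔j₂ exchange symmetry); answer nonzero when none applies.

m-sum: m₁+m₂ = -1/2+(-1/2) = -1, M = -1  ✓
triangle: need |j₁−j₂| ≤ J ≤ j₁+j₂, i.e. J ∈ [0, 1]; J = 3 is outside ✗ ⇒ coefficient is 0

triangle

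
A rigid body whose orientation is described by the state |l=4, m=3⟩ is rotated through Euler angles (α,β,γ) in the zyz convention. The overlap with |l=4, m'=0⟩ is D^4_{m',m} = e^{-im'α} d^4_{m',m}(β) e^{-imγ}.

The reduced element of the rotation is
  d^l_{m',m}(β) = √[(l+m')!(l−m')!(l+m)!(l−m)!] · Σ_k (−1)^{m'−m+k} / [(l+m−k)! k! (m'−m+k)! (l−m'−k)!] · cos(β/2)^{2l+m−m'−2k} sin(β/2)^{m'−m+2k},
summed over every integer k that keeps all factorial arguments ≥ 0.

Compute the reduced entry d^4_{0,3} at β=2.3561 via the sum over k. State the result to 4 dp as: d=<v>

d^4_{0,3}(β=2.3561) via the finite sum:
c=cos(2.356100/2)=0.382727, s=sin(2.356100/2)=0.923861; N=√[24·24·5040·1]=1703.830978
The bounds max(0,m−m')=3 and min(l+m,l−m')=4 give 2 terms
  k=3: (−1)^0·1703.8310/(144)·0.3827^5·0.9239^3 = +0.076618
  k=4: (−1)^1·1703.8310/(144)·0.3827^3·0.9239^5 = -0.446443
d^4_{0,3}(2.3561) = +0.076618 -0.446443 = -0.369825

d=-0.3698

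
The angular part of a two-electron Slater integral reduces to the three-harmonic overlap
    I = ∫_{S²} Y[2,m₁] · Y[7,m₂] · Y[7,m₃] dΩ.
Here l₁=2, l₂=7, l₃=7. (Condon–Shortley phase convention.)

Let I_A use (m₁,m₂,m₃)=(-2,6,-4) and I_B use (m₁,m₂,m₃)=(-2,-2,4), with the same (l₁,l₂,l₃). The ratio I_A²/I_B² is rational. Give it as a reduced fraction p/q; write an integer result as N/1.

Shared (l₁,l₂,l₃)=(2,7,7): N and (l;000)² cancel in I_A²/I_B².
A: Δ = 2!·2!·12!/17! = 1/185640; Racah Σ t=2..2: t=2:+1/159667200 = 1/159667200; ⇒ 3j(2 7 7; -2 6 -4)² = 9/1190, sgn -1
B: Δ = 2!·2!·12!/17! = 1/185640; Racah Σ t=2..2: t=2:+1/8709120 = 1/8709120; ⇒ 3j(2 7 7; -2 -2 4)² = 55/3094, sgn -1
I_A²/I_B² = (9/1190)/(55/3094) = 117/275

117/275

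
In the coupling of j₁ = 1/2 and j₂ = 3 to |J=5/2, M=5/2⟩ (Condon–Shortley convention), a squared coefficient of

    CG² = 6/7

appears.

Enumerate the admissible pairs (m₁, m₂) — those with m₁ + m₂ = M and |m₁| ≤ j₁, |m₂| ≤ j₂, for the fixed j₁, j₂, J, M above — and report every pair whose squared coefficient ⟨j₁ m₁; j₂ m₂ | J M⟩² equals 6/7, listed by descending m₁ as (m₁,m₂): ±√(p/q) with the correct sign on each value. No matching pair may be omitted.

Admissible pairs with m₁+m₂ = M = 5/2: (-1/2,3), (1/2,2)
  (m₁,m₂)=(1/2,2): CG² = 1/7, CG = +√(1/7)
  (m₁,m₂)=(-1/2,3): CG² = 6/7, CG = −√(6/7)   ← matches the target
Pairs with CG² = 6/7: (-1/2,3): −√(6/7)

(-1/2,3): −√(6/7)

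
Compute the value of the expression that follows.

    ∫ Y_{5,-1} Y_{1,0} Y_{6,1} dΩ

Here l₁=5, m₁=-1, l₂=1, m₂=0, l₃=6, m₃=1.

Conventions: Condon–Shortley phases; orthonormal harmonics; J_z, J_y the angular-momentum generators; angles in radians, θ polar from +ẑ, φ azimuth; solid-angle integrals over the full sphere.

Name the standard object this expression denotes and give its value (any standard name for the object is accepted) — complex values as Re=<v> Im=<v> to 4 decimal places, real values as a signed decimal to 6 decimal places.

This is a Gaunt coefficient — the integral of a triple product of spherical harmonics over the sphere.
Rules hold: Σm=0, L=12 even, 4≤6≤6.
N = 11·3·13 = 429
Δ = 0!·10!·2!/13! = 1/858
Racah Σ t=0..0: t=0:+1/14400 = 1/14400
⇒ 3j(5 1 6; 0 0 0)² = 6/143, sgn +1
Racah Σ t=0..0: t=0:+1/17280 = 1/17280
⇒ 3j(5 1 6; -1 0 1)² = 35/858, sgn -1
4πI² = N·(3j₀)²·(3jₘ)² = 105/143
I = -1·√(0.734266/4π) = -0.24172507

Gaunt coefficient, -0.241725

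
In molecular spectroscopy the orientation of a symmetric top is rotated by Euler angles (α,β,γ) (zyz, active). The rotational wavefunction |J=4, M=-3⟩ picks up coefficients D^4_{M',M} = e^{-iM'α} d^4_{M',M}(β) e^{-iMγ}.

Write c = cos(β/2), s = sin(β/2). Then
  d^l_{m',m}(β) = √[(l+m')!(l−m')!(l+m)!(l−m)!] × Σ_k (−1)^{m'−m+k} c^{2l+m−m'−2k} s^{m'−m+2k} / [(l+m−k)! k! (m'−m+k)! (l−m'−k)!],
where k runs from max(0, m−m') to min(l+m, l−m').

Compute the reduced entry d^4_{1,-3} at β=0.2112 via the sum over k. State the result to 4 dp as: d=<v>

d^4_{1,-3}(β=0.2112) via the finite sum:
Half-angle: c=0.994429, s=0.105404. N=√(120·6·1·5040)=1904.940944
k: max(0,(-3)−(1))=0 … min(4+(-3),4−(1))=1
  k=0: (−1)^4·1904.9409/(144)·0.9944^4·0.1054^4 = +0.001597
  k=1: (−1)^5·1904.9409/(240)·0.9944^2·0.1054^6 = -0.000011
d^4_{1,-3}(0.2112) = +0.001597 -0.000011 = +0.001586

d=0.0016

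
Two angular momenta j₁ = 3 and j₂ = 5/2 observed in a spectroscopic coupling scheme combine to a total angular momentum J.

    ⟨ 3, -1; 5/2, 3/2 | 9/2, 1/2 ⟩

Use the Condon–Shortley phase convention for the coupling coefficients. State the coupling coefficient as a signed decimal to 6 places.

−√(35/99) ≈ -0.594588

j₁+j₂−J=1  J+j₁−j₂=5  J−j₁+j₂=4  j₁+j₂+J+1=11
(j₁±m₁, j₂±m₂, J±M) = (2,4,4,1,5,4)
P² = 184320/77
sum k=0..1:
  [0] +1/576 = 1/576
  [1] −1/72 = -1/72
S = -7/576
C² = P²·S² = 35/99 ; C = -0.594588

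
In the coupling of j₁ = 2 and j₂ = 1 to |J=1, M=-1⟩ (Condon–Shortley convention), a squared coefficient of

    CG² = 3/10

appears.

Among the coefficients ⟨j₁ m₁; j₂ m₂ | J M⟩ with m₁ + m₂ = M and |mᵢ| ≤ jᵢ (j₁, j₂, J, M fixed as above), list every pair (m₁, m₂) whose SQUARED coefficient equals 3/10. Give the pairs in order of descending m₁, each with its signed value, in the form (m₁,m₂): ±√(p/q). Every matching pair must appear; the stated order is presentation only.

Admissible pairs with m₁+m₂ = M = -1: (-2,1), (-1,0), (0,-1)
  (m₁,m₂)=(0,-1): CG² = 1/10, CG = +√(1/10)
  (m₁,m₂)=(-1,0): CG² = 3/10, CG = −√(3/10)   ← matches the target
  (m₁,m₂)=(-2,1): CG² = 3/5, CG = +√(3/5)
Pairs with CG² = 3/10: (-1,0): −√(3/10)

(-1,0): −√(3/10)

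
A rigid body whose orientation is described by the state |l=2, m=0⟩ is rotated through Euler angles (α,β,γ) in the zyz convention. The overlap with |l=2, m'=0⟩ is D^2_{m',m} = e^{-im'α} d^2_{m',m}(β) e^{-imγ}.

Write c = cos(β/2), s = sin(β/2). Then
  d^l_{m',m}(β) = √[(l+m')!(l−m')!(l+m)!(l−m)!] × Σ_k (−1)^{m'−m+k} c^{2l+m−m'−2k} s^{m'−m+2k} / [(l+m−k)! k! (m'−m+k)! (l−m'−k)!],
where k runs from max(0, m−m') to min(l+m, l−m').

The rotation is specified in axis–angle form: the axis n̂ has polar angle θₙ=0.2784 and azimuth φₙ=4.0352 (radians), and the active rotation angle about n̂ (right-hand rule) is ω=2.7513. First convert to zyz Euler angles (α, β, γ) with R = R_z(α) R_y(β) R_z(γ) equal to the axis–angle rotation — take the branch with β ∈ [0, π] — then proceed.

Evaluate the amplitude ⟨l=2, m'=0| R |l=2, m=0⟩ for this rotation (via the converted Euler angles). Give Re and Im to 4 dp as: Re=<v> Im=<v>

Axis–angle → zyz. n̂ = (sinθₙcosφₙ, sinθₙsinφₙ, cosθₙ) = (-0.172202, -0.214176, +0.961496), ω = 2.7513.
R = I cosω + sinω [n̂]ₓ + (1−cosω) n̂n̂ᵀ gives
  R = [-0.867721, -0.294821, -0.400177; +0.436799, -0.836505, -0.330856; -0.237207, -0.461888, +0.854630]
β = atan2(√(R₁₃²+R₂₃²), R₃₃) = 0.545958; α = atan2(R₂₃, R₁₃) mod 2π = 3.832447; γ = atan2(R₃₂, −R₃₁) mod 2π = 5.186825
First d^2_{0,0}(β=0.5460), then the phase factors e^{-i(0)α} and e^{-i(0)γ}:
With c≡cos(β/2)=0.962972 and s≡sin(β/2)=0.269601, N=[2·2·2·2]^{1/2}=4.000000
k∈{0,1,2} keeps every argument non-negative
  k=0: (−1)^0·4.0000/(4)·0.9630^4·0.2696^0 = +0.859913
  k=1: (−1)^1·4.0000/(1)·0.9630^2·0.2696^2 = -0.269607
  k=2: (−1)^2·4.0000/(4)·0.9630^0·0.2696^4 = +0.005283
d^2_{0,0}(0.5460) = +0.859913 -0.269607 +0.005283 = +0.595589
Attach z-rotation phases: D = e^{-i(0)(3.8324)}·(+0.595589)·e^{-i(0)(5.1868)} = +0.595589+0.000000i

Re=0.5956 Im=0.0000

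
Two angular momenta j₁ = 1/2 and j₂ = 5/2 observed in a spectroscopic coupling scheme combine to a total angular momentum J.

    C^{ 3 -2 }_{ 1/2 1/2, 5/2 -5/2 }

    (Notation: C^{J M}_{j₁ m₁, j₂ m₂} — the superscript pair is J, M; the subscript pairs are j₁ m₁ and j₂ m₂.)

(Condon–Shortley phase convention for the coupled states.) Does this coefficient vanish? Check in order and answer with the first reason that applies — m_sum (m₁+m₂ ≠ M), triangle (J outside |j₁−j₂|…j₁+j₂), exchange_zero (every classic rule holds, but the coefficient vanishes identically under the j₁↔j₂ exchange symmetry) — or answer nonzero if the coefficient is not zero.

m-sum: m₁+m₂ = 1/2+(-5/2) = -2, M = -2  ✓
triangle: |j₁−j₂| = 2 ≤ J = 3 ≤ j₁+j₂ = 3  ✓
exchange: j₁≠j₂ or m₁≠m₂ — the exchange symmetry imposes no constraint here
value check: CG = +√(1/6) = +0.408248 ≠ 0

nonzero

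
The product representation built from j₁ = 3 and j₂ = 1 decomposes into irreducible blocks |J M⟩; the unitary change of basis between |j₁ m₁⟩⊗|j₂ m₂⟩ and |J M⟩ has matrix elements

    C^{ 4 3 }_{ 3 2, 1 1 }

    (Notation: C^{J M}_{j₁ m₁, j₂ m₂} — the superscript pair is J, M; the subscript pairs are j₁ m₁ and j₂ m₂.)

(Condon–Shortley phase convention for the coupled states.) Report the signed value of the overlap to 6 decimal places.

√[9·0!6!2!/9! · 5!1!2!0!7!1!] = √(43200)
  +(−1)^0/∏(0,0,1,2,5,0)! = 1/240  (running 1/240)
⟨..|..⟩ = √(43200)·(1/240) = +0.866025

+√(3/4) = +0.866025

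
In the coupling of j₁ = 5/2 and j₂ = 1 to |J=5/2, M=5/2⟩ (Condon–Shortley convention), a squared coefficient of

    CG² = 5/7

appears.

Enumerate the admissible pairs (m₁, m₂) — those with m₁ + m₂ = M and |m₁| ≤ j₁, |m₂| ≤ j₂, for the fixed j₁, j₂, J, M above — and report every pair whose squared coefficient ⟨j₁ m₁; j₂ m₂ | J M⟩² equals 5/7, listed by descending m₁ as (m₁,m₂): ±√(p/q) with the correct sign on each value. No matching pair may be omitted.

(5/2,0): +√(5/7)

Admissible pairs with m₁+m₂ = M = 5/2: (3/2,1), (5/2,0)
  (m₁,m₂)=(5/2,0): CG² = 5/7, CG = +√(5/7)   ← matches the target
  (m₁,m₂)=(3/2,1): CG² = 2/7, CG = −√(2/7)
Pairs with CG² = 5/7: (5/2,0): +√(5/7)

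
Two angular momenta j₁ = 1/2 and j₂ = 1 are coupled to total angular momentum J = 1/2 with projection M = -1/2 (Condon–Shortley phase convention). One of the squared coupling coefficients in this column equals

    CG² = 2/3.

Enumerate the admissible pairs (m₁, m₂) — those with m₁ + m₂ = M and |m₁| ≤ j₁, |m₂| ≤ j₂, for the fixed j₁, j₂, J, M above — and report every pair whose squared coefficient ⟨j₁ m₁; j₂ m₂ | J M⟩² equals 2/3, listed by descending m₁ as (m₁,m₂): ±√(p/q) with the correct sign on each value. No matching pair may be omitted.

(1/2,-1): +√(2/3)

Admissible pairs with m₁+m₂ = M = -1/2: (-1/2,0), (1/2,-1)
  (m₁,m₂)=(1/2,-1): CG² = 2/3, CG = +√(2/3)   ← matches the target
  (m₁,m₂)=(-1/2,0): CG² = 1/3, CG = −√(1/3)
Pairs with CG² = 2/3: (1/2,-1): +√(2/3)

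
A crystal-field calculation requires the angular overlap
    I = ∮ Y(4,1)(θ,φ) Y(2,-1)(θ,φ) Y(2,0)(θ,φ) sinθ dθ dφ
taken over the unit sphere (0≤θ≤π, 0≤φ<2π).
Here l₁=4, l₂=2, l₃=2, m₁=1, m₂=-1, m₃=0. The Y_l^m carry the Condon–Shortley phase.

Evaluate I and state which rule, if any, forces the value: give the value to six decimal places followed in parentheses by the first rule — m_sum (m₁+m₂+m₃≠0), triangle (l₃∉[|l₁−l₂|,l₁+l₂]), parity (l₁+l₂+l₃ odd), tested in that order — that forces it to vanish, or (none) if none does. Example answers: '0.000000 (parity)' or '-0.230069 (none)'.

m-sum 0 ✓  L=8 even ✓  2≤2≤6 ✓
Π(2lᵢ+1) = 9×5×5 = 225
triangle coeff Δ(4,2,2) = 1/630
Σ_t [2,2]: t=2:+1/16 = 1/16
(3j)²=2/35 [(4 2 2; 0 0 0)], sign=+1
Σ_t [1,1]: t=1:−1/24 = -1/24
(3j)²=1/21 [(4 2 2; 1 -1 0)], sign=-1
⇒ 4πI² = 30/49
I = (-1)√(30/49/(4π)) = -0.22072812
No selection rule forces the value: the integral is nonzero (none).

-0.220728 (none)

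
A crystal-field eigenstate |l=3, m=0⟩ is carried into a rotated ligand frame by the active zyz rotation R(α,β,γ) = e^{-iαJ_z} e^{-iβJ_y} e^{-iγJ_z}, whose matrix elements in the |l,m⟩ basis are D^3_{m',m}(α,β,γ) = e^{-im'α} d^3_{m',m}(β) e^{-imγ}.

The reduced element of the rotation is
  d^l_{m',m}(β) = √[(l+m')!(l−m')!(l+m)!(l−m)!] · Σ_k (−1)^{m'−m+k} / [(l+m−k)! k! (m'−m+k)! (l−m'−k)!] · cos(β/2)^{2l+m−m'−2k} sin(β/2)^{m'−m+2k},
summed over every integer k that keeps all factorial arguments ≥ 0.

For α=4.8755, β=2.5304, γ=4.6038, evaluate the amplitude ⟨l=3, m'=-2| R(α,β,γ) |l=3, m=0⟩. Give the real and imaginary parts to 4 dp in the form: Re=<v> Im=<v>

Split into d^3_{-2,0}(β=2.5304) × two z-phases.
Half-angle: c=0.300862, s=0.953668. N=√(1·120·6·6)=65.726707
k: max(0,(0)−(-2))=2 … min(3+(0),3−(-2))=3
  k=2: (−1)^0·65.7267/(12)·0.3009^4·0.9537^2 = +0.040815
  k=3: (−1)^1·65.7267/(12)·0.3009^2·0.9537^4 = -0.410094
d^3_{-2,0}(2.5304) = +0.040815 -0.410094 = -0.369279
D = (-0.947260-0.320467i)·(-0.369279)·(+1.000000+0.000000i) = +0.349803+0.118341i

Re=0.3498 Im=0.1183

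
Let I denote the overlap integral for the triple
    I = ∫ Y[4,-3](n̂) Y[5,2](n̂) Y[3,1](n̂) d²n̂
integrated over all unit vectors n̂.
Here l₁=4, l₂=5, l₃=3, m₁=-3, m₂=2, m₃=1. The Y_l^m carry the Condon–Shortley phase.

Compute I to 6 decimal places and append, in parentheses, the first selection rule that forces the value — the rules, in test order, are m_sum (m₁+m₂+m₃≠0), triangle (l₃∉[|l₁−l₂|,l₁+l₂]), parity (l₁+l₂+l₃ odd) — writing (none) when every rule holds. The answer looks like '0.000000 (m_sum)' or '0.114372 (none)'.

Checks pass: Σm=0; 12 even; l₃=3∈[1,9].
(2·4+1)(2·5+1)(2·3+1) = 693
Δ: 6! 2! 4! / 13! → 1/180180
sum: t=2:+1/576 t=3:−1/144 t=4:+1/576 = -1/288
3j²(4 5 3; 0 0 0) = Δ·Π!·Σ² = 20/1001  (sign +1)
sum: t=5:−1/960 t=6:+1/4320 = -7/8640
3j²(4 5 3; -3 2 1) = Δ·Π!·Σ² = 343/12870  (sign -1)
combine: 4πI² = 693·20/1001·343/12870 = 686/1859
take √, sign -1: I = -0.17136315
No selection rule forces the value: the integral is nonzero (none).

-0.171363 (none)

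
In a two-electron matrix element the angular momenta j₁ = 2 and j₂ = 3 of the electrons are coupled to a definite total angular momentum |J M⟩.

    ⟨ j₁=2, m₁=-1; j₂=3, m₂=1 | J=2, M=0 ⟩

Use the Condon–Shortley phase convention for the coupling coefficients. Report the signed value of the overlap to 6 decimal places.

j₁+j₂−J=3  J+j₁−j₂=1  J−j₁+j₂=3  j₁+j₂+J+1=8
(j₁±m₁, j₂±m₂, J±M) = (1,3,4,2,2,2)
P² = 36/7
sum k=2..3:
  [2] +1/4 = 1/4
  [3] −1/12 = -1/12
S = 1/6
C² = P²·S² = 1/7 ; C = +0.377964

+0.377964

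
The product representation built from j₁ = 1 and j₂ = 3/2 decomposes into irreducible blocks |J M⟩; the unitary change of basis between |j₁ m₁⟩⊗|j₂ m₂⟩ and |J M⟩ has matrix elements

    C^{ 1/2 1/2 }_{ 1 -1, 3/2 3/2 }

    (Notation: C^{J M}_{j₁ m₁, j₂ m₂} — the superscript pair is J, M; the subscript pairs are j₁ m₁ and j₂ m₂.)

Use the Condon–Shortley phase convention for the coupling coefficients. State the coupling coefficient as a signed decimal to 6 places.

+0.707107  (= +√(1/2))

√[2·2!0!1!/4! · 0!2!3!0!1!0!] = √(2)
  +(−1)^2/∏(2,0,0,1,0,0)! = 1/2  (running 1/2)
⟨..|..⟩ = √(2)·(1/2) = +0.707107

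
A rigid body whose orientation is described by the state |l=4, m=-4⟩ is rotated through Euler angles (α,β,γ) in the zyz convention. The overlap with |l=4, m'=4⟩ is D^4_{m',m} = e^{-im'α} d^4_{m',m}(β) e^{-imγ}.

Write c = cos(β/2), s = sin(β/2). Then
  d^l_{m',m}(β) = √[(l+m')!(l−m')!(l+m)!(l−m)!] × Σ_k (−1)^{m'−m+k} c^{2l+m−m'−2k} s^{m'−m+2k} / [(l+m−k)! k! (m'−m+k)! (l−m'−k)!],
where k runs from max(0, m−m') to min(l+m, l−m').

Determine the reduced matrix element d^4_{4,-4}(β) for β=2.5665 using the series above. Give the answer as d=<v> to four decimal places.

d^4_{4,-4}(β=2.5665) via the finite sum:
c=cos(2.566500/2)=0.283600, s=sin(2.566500/2)=0.958943; N=√[40320·1·1·40320]=40320.000000
The bounds max(0,m−m')=0 and min(l+m,l−m')=0 give 1 term
  k=0: (−1)^8·40320.0000/(40320)·0.2836^0·0.9589^8 = +0.715058
d^4_{4,-4}(2.5665) = +0.715058

d=0.7151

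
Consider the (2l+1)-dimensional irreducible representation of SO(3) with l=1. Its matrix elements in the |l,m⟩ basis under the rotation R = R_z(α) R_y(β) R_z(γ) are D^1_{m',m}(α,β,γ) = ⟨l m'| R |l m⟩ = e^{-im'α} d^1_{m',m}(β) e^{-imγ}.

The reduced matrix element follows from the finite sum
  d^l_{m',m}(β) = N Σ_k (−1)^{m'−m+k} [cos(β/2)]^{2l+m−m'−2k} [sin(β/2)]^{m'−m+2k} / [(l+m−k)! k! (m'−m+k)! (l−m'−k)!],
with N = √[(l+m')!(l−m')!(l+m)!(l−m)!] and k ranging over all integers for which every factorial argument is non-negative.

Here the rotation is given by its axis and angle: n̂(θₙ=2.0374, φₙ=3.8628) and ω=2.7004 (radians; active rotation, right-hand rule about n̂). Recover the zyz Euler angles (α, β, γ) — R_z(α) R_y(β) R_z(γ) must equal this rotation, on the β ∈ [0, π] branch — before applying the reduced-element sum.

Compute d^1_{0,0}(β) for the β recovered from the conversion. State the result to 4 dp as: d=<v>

d=-0.5189

Axis–angle → zyz. n̂ = (sinθₙcosφₙ, sinθₙsinφₙ, cosθₙ) = (-0.670727, -0.589708, -0.449856), ω = 2.7004.
R = I cosω + sinω [n̂]ₓ + (1−cosω) n̂n̂ᵀ gives
  R = [-0.047572, +0.945287, +0.322752; +0.561094, -0.242033, +0.791576; +0.826384, +0.218751, -0.518881]
β = atan2(√(R₁₃²+R₂₃²), R₃₃) = 2.116338; α = atan2(R₂₃, R₁₃) mod 2π = 1.183641; γ = atan2(R₃₂, −R₃₁) mod 2π = 2.882819
d^1_{0,0}(β=2.1163) via the finite sum:
c=cos(2.116338/2)=0.490469, s=sin(2.116338/2)=0.871459; N=√[1·1·1·1]=1.000000
Admissible k: 0..1 (factorial args all ≥0)
  k=0: (−1)^0·1.0000/(1)·0.4905^2·0.8715^0 = +0.240559
  k=1: (−1)^1·1.0000/(1)·0.4905^0·0.8715^2 = -0.759441
d^1_{0,0}(2.1163) = +0.240559 -0.759441 = -0.518881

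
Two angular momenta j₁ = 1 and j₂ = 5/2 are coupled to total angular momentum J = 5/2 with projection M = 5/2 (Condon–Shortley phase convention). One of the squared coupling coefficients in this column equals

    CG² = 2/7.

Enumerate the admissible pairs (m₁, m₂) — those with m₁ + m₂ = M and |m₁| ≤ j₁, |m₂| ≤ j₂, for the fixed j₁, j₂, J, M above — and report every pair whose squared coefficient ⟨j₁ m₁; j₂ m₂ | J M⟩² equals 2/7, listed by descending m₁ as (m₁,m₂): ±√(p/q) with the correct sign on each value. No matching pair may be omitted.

(1,3/2): +√(2/7)

Admissible pairs with m₁+m₂ = M = 5/2: (0,5/2), (1,3/2)
  (m₁,m₂)=(1,3/2): CG² = 2/7, CG = +√(2/7)   ← matches the target
  (m₁,m₂)=(0,5/2): CG² = 5/7, CG = −√(5/7)
Pairs with CG² = 2/7: (1,3/2): +√(2/7)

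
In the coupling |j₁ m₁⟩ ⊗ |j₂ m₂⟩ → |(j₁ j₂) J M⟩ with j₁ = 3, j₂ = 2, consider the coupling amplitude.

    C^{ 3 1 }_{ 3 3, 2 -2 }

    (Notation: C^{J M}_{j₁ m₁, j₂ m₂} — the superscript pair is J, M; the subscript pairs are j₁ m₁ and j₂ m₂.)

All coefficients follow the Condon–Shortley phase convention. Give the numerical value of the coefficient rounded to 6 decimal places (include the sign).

triangle: 2!*4!*2!/9! = 96/362880
(j±m)!: 6!*0!*0!*4!*4!*2! = 829440
prefactor² = (2J+1)*Δ*N² = 1536
  k=0: +1/(0!*2!*0!*0!*4!*2!) = 1/96
Σ = 1/96  ⇒  CG² = 1536*(1/96)² = 1/6
CG = +√(1/6) = +0.408248

+0.408248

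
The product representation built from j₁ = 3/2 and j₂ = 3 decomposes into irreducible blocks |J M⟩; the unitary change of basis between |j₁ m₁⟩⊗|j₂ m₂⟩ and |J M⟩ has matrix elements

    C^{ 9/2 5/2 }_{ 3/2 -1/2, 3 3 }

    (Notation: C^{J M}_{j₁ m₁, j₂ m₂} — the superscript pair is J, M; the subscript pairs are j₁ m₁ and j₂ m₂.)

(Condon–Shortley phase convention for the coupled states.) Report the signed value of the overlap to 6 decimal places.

j₁+j₂−J=0  J+j₁−j₂=3  J−j₁+j₂=6  j₁+j₂+J+1=10
(j₁±m₁, j₂±m₂, J±M) = (1,2,6,0,7,2)
P² = 172800
sum k=0..0:
  [0] +1/1440 = 1/1440
S = 1/1440
C² = P²·S² = 1/12 ; C = +0.288675

+0.288675  (= +√(1/12))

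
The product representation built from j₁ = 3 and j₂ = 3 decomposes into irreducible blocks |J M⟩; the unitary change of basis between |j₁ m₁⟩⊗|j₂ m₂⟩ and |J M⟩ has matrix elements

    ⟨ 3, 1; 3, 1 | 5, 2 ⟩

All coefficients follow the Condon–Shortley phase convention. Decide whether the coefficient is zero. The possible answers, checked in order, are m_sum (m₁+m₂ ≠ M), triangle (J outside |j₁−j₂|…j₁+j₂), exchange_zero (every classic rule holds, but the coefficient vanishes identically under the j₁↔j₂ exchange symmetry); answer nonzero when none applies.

m-sum: m₁+m₂ = 1+1 = 2, M = 2  ✓
triangle: |j₁−j₂| = 0 ≤ J = 5 ≤ j₁+j₂ = 6  ✓
exchange: j₁=j₂ and m₁=m₂, and (−1)^(j₁+j₂−J) = (−1)^1 = −1 forces ⟨j₁m₁;j₂m₂|JM⟩ = −⟨j₂m₂;j₁m₁|JM⟩ = −⟨j₁m₁;j₂m₂|JM⟩ ⇒ the coefficient vanishes identically
Racah sum check: Σ_k collapses to 0 ⇒ CG = 0

exchange_zero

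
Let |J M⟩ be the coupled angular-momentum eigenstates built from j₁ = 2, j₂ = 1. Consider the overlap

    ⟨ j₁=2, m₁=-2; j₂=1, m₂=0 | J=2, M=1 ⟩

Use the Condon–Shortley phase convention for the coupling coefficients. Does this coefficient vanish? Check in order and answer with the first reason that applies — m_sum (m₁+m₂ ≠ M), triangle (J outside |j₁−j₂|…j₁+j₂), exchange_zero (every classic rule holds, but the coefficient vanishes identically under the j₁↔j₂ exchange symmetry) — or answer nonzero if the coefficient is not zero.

m-sum: m₁+m₂ = -2+0 = -2, M = 1  ✗ ⇒ coefficient is 0

m_sum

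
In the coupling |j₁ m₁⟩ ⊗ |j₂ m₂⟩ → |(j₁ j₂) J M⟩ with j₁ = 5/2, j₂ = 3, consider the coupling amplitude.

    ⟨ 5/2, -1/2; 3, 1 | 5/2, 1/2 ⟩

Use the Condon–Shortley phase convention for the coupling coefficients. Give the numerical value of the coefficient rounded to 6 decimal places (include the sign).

+√(8/35) ≈ +0.478091

triangle: 3!×2!×3!/9! = 72/362880
(j±m)!: 2!×3!×4!×2!×3!×2! = 6912
prefactor² = (2J+1)×Δ×N² = 288/35
  k=1: −1/(1!×2!×2!×3!×0!×0!) = -1/24
  k=2: +1/(2!×1!×1!×2!×1!×1!) = 1/4
  k=3: −1/(3!×0!×0!×1!×2!×2!) = -1/24
Σ = 1/6  ⇒  CG² = 288/35×(1/6)² = 8/35
CG = +√(8/35) = +0.478091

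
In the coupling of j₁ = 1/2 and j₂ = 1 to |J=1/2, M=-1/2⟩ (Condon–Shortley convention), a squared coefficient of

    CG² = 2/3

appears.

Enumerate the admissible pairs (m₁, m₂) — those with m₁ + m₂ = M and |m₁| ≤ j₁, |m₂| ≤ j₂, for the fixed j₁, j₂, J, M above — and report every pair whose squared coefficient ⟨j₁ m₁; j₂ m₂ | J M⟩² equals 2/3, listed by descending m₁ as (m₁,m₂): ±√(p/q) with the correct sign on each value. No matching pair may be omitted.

(1/2,-1): +√(2/3)

Admissible pairs with m₁+m₂ = M = -1/2: (-1/2,0), (1/2,-1)
  (m₁,m₂)=(1/2,-1): CG² = 2/3, CG = +√(2/3)   ← matches the target
  (m₁,m₂)=(-1/2,0): CG² = 1/3, CG = −√(1/3)
Pairs with CG² = 2/3: (1/2,-1): +√(2/3)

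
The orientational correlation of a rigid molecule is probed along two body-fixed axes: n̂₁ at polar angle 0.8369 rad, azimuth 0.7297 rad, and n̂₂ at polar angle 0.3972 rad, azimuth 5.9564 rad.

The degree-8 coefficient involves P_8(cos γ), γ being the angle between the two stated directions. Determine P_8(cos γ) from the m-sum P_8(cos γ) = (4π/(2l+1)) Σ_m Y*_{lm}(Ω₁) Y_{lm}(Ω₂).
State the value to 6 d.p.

Summing Y*_{l m}(θ₁,φ₁)·Y_{l m}(θ₂,φ₂) over m ∈ [−8, 8]; prefactor 4π/(2·8+1) = 0.739198:
  term(m=-8) = (-0.000007, 0.000010)   from Y*(Ω₁)=(0.042998, -0.020537), Y(Ω₂)=(-0.000223, 0.000130)
  term(m=-7) = (0.000188, 0.000380)   from Y*(Ω₁)=(0.066236, -0.158644), Y(Ω₂)=(-0.001619, 0.001858)
  term(m=-6) = (0.005353, 0.000299)   from Y*(Ω₁)=(-0.118587, -0.341542), Y(Ω₂)=(-0.005636, 0.013715)
  term(m=-5) = (0.015680, -0.024461)   from Y*(Ω₁)=(-0.400861, -0.222600), Y(Ω₂)=(-0.003998, 0.063240)
  term(m=-4) = (-0.022795, -0.043104)   from Y*(Ω₁)=(-0.242443, 0.054926), Y(Ω₂)=(0.051118, 0.189370)
  term(m=-3) = (0.082756, 0.002306)   from Y*(Ω₁)=(0.113200, -0.159134), Y(Ω₂)=(0.236009, 0.352150)
  term(m=-2) = (0.105951, -0.175885)   from Y*(Ω₁)=(-0.040810, -0.364834), Y(Ω₂)=(0.444055, 0.340081)
  term(m=-1) = (0.003480, 0.006158)   from Y*(Ω₁)=(0.023348, 0.020882), Y(Ω₂)=(0.213864, 0.072486)
  term(m=+0) = (-0.156529, 0.000000)   from Y*(Ω₁)=(0.368633, -0.000000), Y(Ω₂)=(-0.424620, 0.000000)
  term(m=+1) = (0.003480, -0.006158)   from Y*(Ω₁)=(-0.023348, 0.020882), Y(Ω₂)=(-0.213864, 0.072486)
  term(m=+2) = (0.105951, 0.175885)   from Y*(Ω₁)=(-0.040810, 0.364834), Y(Ω₂)=(0.444055, -0.340081)
  term(m=+3) = (0.082756, -0.002306)   from Y*(Ω₁)=(-0.113200, -0.159134), Y(Ω₂)=(-0.236009, 0.352150)
  term(m=+4) = (-0.022795, 0.043104)   from Y*(Ω₁)=(-0.242443, -0.054926), Y(Ω₂)=(0.051118, -0.189370)
  term(m=+5) = (0.015680, 0.024461)   from Y*(Ω₁)=(0.400861, -0.222600), Y(Ω₂)=(0.003998, 0.063240)
  term(m=+6) = (0.005353, -0.000299)   from Y*(Ω₁)=(-0.118587, 0.341542), Y(Ω₂)=(-0.005636, -0.013715)
  term(m=+7) = (0.000188, -0.000380)   from Y*(Ω₁)=(-0.066236, -0.158644), Y(Ω₂)=(0.001619, 0.001858)
  term(m=+8) = (-0.000007, -0.000010)   from Y*(Ω₁)=(0.042998, 0.020537), Y(Ω₂)=(-0.000223, -0.000130)
Accumulated sum (0.224680, -0.000000); after 4π/(2l+1) scaling, (0.166083, -0.000000) ⇒ P_8 = 0.166083

0.166083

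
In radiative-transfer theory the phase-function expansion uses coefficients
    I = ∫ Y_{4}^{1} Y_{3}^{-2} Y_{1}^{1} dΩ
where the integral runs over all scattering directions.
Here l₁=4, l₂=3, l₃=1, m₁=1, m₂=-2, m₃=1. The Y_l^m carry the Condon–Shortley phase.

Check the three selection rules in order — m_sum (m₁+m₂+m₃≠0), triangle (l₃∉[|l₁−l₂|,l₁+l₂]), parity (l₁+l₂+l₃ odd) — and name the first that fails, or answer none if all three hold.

Σmᵢ = 0  ✓
l₃∈[|l₁−l₂|,l₁+l₂]=[1,7], have l₃=1  ✓
Σlᵢ = 8 ⇒ even  ✓

none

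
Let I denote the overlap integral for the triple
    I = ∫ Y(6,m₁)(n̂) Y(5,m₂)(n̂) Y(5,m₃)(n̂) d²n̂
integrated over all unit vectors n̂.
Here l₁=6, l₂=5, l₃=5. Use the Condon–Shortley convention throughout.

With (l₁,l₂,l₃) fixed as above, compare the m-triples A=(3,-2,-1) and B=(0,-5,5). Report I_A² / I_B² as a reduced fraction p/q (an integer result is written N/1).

Same 6,5,5: normalisation and zero-m 3j drop out of the ratio.
A: Δ: 6! 6! 4! / 17! → 1/28588560; sum: t=0:+1/155520 t=1:−1/23040 t=2:+1/34560 t=3:−1/622080 = -1/103680; 3j²(6 5 5; 3 -2 -1) = Δ·Π!·Σ² = 9/2431  (sign -1)
B: Δ: 6! 6! 4! / 17! → 1/28588560; sum: t=0:+1/12441600 = 1/12441600; 3j²(6 5 5; 0 -5 5) = Δ·Π!·Σ² = 15/9724  (sign +1)
I_A²/I_B² = (9/2431)/(15/9724) = 12/5

12/5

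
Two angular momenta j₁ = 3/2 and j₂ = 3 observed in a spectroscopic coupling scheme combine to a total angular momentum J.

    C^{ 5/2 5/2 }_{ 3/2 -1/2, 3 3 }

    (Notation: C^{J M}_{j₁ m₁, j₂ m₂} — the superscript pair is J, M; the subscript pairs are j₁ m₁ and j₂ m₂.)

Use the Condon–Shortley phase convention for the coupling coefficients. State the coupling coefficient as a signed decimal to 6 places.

j₁+j₂−J=2  J+j₁−j₂=1  J−j₁+j₂=4  j₁+j₂+J+1=8
(j₁±m₁, j₂±m₂, J±M) = (1,2,6,0,5,0)
P² = 8640/7
sum k=2..2:
  [2] +1/48 = 1/48
S = 1/48
C² = P²·S² = 15/28 ; C = +0.731925

+√(15/28) ≈ +0.731925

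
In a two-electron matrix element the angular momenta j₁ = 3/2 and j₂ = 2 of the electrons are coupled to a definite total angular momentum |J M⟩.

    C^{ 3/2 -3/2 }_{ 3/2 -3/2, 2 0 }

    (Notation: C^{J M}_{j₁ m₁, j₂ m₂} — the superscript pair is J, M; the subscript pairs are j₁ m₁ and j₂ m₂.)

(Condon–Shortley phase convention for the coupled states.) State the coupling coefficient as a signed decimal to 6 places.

√[4·2!1!2!/6! · 0!3!2!2!0!3!] = √(16/5)
  +(−1)^2/∏(2,0,1,0,0,2)! = 1/4  (running 1/4)
⟨..|..⟩ = √(16/5)·(1/4) = +0.447214

+√(1/5) = +0.447214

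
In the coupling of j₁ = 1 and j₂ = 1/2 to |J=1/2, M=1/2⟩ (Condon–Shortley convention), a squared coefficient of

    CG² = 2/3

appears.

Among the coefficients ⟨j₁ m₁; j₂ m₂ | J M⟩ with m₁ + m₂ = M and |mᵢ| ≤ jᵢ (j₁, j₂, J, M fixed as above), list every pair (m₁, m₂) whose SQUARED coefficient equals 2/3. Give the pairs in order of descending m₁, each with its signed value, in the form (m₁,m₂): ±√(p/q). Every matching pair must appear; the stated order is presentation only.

(1,-1/2): +√(2/3)

Admissible pairs with m₁+m₂ = M = 1/2: (0,1/2), (1,-1/2)
  (m₁,m₂)=(1,-1/2): CG² = 2/3, CG = +√(2/3)   ← matches the target
  (m₁,m₂)=(0,1/2): CG² = 1/3, CG = −√(1/3)
Pairs with CG² = 2/3: (1,-1/2): +√(2/3)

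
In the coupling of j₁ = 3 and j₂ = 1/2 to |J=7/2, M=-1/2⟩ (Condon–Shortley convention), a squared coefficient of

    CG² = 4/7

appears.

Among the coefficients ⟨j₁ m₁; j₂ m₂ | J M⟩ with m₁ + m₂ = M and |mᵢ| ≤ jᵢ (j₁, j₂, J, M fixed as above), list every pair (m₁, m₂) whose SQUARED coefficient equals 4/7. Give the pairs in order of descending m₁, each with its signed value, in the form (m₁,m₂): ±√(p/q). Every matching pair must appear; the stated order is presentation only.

Admissible pairs with m₁+m₂ = M = -1/2: (-1,1/2), (0,-1/2)
  (m₁,m₂)=(0,-1/2): CG² = 4/7, CG = +√(4/7)   ← matches the target
  (m₁,m₂)=(-1,1/2): CG² = 3/7, CG = +√(3/7)
Pairs with CG² = 4/7: (0,-1/2): +√(4/7)

(0,-1/2): +√(4/7)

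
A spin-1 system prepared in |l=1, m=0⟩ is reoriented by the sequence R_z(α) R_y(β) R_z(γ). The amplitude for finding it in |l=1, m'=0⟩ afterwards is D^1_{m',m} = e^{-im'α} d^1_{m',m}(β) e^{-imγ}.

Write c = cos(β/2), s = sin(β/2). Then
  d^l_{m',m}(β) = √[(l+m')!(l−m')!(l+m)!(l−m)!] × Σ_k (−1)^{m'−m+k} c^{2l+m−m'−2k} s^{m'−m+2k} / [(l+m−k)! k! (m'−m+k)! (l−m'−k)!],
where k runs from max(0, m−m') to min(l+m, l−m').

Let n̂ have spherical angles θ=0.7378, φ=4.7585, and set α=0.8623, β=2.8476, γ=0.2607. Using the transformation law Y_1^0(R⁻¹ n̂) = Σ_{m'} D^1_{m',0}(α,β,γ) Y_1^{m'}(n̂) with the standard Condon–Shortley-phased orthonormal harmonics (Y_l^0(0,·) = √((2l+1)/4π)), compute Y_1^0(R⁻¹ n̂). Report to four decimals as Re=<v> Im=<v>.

Re=-0.4154 Im=0.0000

Need the full column D^1_{m',0} for m'=−1..1 at α=0.8623, β=2.8476, γ=0.2607.
cos(β/2)=0.146468, sin(β/2)=0.989215
d^1_{-1,0}: single k=1 term ⇒ +0.204902;  D = +0.133329+0.155591i
d^1_{0,0}: k∈[0..1] ⇒ +0.021453 -0.978547 = -0.957095;  D = -0.957095+0.000000i
d^1_{1,0}: single k=0 term ⇒ -0.204902;  D = -0.133329+0.155591i
Y_1^{m'}(θ=0.7378,φ=4.7585) and Σ D·Y over m':
  (+0.1333+0.1556i)·(+0.0107+0.2322i)  (-0.9571+0.0000i)·(+0.3615+0.0000i)  (-0.1333+0.1556i)·(-0.0107+0.2322i)
Y_1^0(R⁻¹ n̂) = -0.415415+0.000000i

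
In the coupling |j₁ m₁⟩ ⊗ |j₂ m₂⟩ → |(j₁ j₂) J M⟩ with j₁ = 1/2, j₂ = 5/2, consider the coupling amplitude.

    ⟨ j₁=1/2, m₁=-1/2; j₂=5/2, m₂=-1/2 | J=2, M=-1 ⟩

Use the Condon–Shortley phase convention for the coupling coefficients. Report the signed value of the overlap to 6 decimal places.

-0.577350  (= −√(1/3))

√[5·1!0!4!/6! · 0!1!2!3!1!3!] = √(12)
  +(−1)^1/∏(1,0,0,1,0,3)! = -1/6  (running -1/6)
⟨..|..⟩ = √(12)·(-1/6) = -0.577350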